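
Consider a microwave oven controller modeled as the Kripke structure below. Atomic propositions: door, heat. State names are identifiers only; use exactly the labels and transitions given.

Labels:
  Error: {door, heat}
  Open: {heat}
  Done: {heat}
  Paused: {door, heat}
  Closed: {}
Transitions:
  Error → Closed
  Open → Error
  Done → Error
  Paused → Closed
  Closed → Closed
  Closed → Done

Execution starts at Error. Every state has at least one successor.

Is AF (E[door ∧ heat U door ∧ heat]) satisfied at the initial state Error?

Holds

States satisfying E[door ∧ heat U door ∧ heat]: {Error, Paused}.
States satisfying AF (E[door ∧ heat U door ∧ heat]): {Error, Open, Done, Paused}.
Error ∈ Sat(AF (E[door ∧ heat U door ∧ heat])).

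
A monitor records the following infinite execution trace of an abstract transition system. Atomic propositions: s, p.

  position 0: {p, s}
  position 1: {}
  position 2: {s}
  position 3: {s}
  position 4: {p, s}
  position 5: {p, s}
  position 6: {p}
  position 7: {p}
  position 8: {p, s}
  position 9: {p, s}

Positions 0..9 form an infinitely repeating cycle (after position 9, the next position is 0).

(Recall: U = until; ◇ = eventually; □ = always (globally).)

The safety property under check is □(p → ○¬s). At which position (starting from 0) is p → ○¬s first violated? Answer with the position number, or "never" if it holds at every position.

4

Check p → ○¬s at each position in order: 0 ✓, 1 ✓, 2 ✓, 3 ✓.
At position 4 the labels are {p, s} and the next position 5 has {p, s}, so p → ○¬s is false there. This is the first violation.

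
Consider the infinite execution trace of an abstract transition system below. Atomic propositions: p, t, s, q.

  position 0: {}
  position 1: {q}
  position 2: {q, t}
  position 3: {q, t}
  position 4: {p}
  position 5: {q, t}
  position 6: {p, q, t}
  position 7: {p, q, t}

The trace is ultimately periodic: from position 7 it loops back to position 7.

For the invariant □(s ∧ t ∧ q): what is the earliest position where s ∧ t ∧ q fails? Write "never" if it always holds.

At position 0 the labels are {}, so s ∧ t ∧ q is false there. This is the first violation.

0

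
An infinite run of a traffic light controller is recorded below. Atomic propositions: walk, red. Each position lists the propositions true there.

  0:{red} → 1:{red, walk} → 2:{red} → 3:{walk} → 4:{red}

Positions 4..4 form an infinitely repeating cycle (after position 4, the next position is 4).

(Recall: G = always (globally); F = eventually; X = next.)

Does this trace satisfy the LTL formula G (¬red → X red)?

¬red → X red holds at every position 0..4, and those are all positions ever visited, so G (¬red → X red) holds.
Positions where ¬red holds: 3.
Check X red at each: 3→ok.

Yes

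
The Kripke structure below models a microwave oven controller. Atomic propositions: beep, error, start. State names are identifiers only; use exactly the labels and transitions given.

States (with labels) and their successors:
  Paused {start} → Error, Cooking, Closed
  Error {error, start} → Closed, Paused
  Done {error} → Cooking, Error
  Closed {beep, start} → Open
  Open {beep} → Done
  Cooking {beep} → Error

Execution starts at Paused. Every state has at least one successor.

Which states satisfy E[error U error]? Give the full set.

States satisfying error: {Error, Done}.
States satisfying E[error U error]: {Error, Done}.

{Error, Done}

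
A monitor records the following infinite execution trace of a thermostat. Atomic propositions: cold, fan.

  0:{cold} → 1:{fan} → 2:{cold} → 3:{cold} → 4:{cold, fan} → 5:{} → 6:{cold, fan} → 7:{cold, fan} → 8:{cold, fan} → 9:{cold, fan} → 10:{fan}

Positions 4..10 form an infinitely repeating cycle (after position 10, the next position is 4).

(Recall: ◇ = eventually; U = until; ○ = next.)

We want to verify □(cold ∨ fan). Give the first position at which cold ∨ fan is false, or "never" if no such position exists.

5

Check cold ∨ fan at each position in order: 0 ✓, 1 ✓, 2 ✓, 3 ✓, 4 ✓.
At position 5 the labels are {}, so cold ∨ fan is false there. This is the first violation.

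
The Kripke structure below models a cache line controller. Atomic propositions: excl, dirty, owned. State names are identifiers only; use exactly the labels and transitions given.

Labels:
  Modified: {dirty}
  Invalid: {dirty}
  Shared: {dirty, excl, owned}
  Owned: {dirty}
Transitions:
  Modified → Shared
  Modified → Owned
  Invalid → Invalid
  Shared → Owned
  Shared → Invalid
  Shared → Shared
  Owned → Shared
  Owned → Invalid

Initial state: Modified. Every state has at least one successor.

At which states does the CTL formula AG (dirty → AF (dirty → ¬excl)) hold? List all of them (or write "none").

States satisfying dirty → AF (dirty → ¬excl): {Modified, Invalid, Owned}.
States satisfying AG (dirty → AF (dirty → ¬excl)): {Invalid}.

{Invalid}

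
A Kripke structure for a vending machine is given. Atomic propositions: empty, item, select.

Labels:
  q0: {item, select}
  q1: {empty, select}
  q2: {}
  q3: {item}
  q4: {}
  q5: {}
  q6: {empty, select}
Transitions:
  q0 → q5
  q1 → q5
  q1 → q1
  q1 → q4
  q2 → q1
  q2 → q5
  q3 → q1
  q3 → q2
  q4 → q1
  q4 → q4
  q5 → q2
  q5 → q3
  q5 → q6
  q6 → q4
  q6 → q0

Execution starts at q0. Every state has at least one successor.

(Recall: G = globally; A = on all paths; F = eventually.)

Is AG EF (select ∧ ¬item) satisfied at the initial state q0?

Yes

States satisfying EF (select ∧ ¬item): {q0, q1, q2, q3, q4, q5, q6}.
States satisfying AG EF (select ∧ ¬item): {q0, q1, q2, q3, q4, q5, q6}.
Every state reachable from q0 satisfies EF (select ∧ ¬item).
q0 ∈ Sat(AG EF (select ∧ ¬item)).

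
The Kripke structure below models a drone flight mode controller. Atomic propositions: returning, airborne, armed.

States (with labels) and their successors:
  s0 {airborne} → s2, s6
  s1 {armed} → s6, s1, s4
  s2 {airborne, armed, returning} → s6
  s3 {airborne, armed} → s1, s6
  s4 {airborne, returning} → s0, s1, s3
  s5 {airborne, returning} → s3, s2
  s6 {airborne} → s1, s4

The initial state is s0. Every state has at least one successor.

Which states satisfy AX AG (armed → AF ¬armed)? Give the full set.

none

States satisfying AG (armed → AF ¬armed): ∅.
States satisfying AX AG (armed → AF ¬armed): ∅.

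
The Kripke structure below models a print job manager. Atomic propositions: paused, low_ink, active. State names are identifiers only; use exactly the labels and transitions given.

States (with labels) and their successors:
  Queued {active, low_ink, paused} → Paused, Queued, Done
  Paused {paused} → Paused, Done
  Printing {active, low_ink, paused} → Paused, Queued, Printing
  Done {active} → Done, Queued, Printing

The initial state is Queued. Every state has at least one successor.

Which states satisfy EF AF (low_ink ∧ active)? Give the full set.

States satisfying AF (low_ink ∧ active): {Queued, Printing}.
States satisfying EF AF (low_ink ∧ active): {Queued, Paused, Printing, Done}.

{Queued, Paused, Printing, Done}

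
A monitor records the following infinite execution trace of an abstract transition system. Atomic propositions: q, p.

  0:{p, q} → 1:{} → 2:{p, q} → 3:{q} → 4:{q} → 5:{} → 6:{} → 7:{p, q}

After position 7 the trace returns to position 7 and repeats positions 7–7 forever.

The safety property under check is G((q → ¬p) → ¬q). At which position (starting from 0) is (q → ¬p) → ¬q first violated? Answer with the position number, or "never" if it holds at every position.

3

Check (q → ¬p) → ¬q at each position in order: 0 ✓, 1 ✓, 2 ✓.
At position 3 the labels are {q}, so (q → ¬p) → ¬q is false there. This is the first violation.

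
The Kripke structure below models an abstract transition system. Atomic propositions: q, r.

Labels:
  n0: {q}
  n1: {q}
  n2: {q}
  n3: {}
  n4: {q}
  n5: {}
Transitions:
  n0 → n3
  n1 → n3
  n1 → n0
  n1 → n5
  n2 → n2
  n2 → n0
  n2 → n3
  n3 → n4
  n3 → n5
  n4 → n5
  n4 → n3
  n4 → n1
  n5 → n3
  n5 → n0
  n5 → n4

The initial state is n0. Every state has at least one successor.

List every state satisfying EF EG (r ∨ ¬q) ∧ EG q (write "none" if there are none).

{n2}

States satisfying EG (r ∨ ¬q): {n3, n5}.
States satisfying EF EG (r ∨ ¬q): {n0, n1, n2, n3, n4, n5}.
States satisfying q: {n0, n1, n2, n4}.
States satisfying EG q: {n2}.
States satisfying EF EG (r ∨ ¬q) ∧ EG q: {n2}.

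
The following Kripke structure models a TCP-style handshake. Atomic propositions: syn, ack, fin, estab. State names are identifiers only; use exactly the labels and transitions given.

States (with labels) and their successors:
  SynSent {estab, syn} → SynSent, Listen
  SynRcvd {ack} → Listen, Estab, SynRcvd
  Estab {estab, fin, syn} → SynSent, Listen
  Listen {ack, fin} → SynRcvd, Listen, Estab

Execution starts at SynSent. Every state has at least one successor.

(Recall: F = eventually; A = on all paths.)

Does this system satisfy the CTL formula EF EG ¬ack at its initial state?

Yes

States satisfying EG ¬ack: {SynSent, Estab}.
States satisfying EF EG ¬ack: {SynSent, SynRcvd, Estab, Listen}.
Some path from SynSent reaches a state where EG ¬ack holds.
SynSent ∈ Sat(EF EG ¬ack).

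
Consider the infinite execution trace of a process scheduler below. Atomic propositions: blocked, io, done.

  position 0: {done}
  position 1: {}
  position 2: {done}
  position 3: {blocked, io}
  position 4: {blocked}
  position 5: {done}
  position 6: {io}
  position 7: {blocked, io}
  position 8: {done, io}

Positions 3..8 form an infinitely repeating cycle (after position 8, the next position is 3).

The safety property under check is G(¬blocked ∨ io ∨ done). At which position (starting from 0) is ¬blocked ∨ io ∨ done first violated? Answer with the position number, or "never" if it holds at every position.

4

Check ¬blocked ∨ io ∨ done at each position in order: 0 ✓, 1 ✓, 2 ✓, 3 ✓.
At position 4 the labels are {blocked}, so ¬blocked ∨ io ∨ done is false there. This is the first violation.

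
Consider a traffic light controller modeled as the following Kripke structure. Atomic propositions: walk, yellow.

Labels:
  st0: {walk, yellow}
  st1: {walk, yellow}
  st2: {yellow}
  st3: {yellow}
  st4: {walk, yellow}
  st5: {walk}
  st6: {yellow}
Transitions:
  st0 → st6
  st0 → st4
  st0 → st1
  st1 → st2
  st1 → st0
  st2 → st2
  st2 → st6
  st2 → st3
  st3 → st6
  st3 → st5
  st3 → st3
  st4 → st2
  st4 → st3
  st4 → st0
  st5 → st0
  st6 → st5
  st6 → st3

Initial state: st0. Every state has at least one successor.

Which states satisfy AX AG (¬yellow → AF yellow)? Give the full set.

{st0, st1, st2, st3, st4, st5, st6}

States satisfying AG (¬yellow → AF yellow): {st0, st1, st2, st3, st4, st5, st6}.
States satisfying AX AG (¬yellow → AF yellow): {st0, st1, st2, st3, st4, st5, st6}.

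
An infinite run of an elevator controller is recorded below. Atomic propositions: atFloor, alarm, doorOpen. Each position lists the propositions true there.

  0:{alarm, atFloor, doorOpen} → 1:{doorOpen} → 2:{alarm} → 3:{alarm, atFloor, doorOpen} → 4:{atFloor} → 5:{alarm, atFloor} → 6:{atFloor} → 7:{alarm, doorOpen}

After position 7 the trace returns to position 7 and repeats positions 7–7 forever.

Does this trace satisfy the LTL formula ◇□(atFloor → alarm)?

□(atFloor → alarm) holds at position 7, which is reachable from 0, so ◇□(atFloor → alarm) holds.

Holds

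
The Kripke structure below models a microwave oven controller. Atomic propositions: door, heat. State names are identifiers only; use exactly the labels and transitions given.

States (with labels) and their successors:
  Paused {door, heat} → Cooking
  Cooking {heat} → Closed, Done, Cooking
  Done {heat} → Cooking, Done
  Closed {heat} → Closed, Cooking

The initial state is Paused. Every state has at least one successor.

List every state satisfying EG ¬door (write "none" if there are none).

States satisfying ¬door: {Cooking, Done, Closed}.
States satisfying EG ¬door: {Cooking, Done, Closed}.

{Cooking, Done, Closed}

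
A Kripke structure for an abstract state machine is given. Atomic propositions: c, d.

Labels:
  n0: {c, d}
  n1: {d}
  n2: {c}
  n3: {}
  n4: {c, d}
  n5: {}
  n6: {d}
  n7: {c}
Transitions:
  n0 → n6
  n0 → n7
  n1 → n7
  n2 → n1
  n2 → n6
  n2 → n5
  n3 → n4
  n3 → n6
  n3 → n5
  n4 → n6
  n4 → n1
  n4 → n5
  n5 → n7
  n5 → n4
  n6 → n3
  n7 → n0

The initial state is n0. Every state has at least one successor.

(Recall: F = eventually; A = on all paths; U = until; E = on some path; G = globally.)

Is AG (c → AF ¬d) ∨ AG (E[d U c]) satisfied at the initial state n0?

States satisfying c → AF ¬d: {n0, n1, n2, n3, n4, n5, n6, n7}.
States satisfying AG (c → AF ¬d): {n0, n1, n2, n3, n4, n5, n6, n7}.
States satisfying E[d U c]: {n0, n1, n2, n4, n7}.
States satisfying AG (E[d U c]): ∅.
States satisfying AG (c → AF ¬d) ∨ AG (E[d U c]): {n0, n1, n2, n3, n4, n5, n6, n7}.
n0 ∈ Sat(AG (c → AF ¬d) ∨ AG (E[d U c])).

Holds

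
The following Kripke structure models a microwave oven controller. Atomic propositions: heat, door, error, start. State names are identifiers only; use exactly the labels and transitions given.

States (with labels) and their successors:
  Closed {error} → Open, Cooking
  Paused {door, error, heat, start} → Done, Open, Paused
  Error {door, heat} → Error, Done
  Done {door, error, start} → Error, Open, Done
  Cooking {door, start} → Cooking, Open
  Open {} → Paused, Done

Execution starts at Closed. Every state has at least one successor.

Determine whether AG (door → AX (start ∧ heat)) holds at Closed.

No

States satisfying door → AX (start ∧ heat): {Closed, Open}.
States satisfying AG (door → AX (start ∧ heat)): ∅.
Cooking is reachable from Closed and violates door → AX (start ∧ heat), so AG fails at Closed.
Closed ∉ Sat(AG (door → AX (start ∧ heat))).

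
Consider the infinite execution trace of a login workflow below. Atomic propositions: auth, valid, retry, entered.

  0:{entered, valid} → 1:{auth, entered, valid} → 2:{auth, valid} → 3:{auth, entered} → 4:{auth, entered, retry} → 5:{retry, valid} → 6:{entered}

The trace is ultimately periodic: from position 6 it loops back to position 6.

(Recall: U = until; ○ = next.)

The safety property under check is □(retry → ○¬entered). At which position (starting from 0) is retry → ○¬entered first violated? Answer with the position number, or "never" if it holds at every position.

Check retry → ○¬entered at each position in order: 0 ✓, 1 ✓, 2 ✓, 3 ✓, 4 ✓.
At position 5 the labels are {retry, valid} and the next position 6 has {entered}, so retry → ○¬entered is false there. This is the first violation.

5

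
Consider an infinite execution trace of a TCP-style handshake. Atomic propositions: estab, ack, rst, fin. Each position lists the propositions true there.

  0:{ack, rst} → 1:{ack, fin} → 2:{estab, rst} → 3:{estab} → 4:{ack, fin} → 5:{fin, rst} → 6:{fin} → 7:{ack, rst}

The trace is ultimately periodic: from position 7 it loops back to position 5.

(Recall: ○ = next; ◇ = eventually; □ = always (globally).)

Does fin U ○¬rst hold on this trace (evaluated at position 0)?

Yes

Walking from position 0: ○¬rst first holds at position 0, and fin holds at every earlier position along the way, so fin U ○¬rst holds.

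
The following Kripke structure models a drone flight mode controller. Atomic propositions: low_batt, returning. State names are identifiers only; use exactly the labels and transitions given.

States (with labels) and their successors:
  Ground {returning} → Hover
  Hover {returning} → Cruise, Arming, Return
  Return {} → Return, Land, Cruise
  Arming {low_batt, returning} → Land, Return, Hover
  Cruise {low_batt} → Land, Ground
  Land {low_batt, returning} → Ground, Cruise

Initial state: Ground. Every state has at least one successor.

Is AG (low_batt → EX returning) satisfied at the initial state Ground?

States satisfying low_batt → EX returning: {Ground, Hover, Return, Arming, Cruise, Land}.
States satisfying AG (low_batt → EX returning): {Ground, Hover, Return, Arming, Cruise, Land}.
Every state reachable from Ground satisfies low_batt → EX returning.
Ground ∈ Sat(AG (low_batt → EX returning)).

Satisfied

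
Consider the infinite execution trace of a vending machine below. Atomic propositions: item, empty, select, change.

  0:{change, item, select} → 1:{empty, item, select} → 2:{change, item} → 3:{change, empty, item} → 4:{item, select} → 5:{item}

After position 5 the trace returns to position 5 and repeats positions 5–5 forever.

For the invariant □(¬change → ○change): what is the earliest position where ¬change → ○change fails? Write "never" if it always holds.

Check ¬change → ○change at each position in order: 0 ✓, 1 ✓, 2 ✓, 3 ✓.
At position 4 the labels are {item, select} and the next position 5 has {item}, so ¬change → ○change is false there. This is the first violation.

4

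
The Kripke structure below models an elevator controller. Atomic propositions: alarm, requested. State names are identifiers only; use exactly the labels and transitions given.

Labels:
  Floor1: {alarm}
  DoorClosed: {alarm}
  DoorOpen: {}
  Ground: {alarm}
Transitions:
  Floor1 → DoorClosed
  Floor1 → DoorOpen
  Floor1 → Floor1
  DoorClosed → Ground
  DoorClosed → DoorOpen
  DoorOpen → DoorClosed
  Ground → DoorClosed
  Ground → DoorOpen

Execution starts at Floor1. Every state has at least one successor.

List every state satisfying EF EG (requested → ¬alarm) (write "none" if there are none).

{Floor1, DoorClosed, DoorOpen, Ground}

States satisfying EG (requested → ¬alarm): {Floor1, DoorClosed, DoorOpen, Ground}.
States satisfying EF EG (requested → ¬alarm): {Floor1, DoorClosed, DoorOpen, Ground}.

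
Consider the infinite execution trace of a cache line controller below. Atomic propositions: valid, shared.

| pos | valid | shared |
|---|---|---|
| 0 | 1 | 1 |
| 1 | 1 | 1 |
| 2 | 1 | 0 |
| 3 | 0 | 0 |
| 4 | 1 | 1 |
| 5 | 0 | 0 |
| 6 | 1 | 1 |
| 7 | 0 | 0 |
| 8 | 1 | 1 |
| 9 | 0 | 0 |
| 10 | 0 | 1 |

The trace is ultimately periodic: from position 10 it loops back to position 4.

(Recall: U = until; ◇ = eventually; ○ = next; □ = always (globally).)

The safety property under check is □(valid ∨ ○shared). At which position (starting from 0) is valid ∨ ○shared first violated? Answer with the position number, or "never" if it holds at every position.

never

valid ∨ ○shared holds at every position 0..10, and those are all the positions the trace ever visits, so the invariant □(valid ∨ ○shared) is never violated.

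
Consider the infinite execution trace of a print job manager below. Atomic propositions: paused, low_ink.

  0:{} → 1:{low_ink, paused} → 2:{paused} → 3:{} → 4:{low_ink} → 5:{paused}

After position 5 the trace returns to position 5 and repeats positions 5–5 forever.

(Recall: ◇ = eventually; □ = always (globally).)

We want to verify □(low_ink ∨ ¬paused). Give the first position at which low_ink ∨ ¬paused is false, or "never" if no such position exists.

2

Check low_ink ∨ ¬paused at each position in order: 0 ✓, 1 ✓.
At position 2 the labels are {paused}, so low_ink ∨ ¬paused is false there. This is the first violation.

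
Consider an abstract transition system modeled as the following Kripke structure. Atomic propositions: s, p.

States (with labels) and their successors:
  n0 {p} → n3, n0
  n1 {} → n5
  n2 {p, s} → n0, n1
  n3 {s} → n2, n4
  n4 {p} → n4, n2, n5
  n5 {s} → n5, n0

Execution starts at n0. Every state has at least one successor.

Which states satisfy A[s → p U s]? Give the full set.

States satisfying s → p: {n0, n1, n2, n4}.
States satisfying s: {n2, n3, n5}.
States satisfying A[s → p U s]: {n1, n2, n3, n5}.

{n1, n2, n3, n5}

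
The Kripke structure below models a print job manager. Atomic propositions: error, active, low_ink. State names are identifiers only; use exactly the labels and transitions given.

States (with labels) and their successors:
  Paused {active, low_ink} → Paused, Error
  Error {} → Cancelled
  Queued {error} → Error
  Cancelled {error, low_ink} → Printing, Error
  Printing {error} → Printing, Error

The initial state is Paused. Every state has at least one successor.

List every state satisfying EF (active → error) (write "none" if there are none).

{Paused, Error, Queued, Cancelled, Printing}

States satisfying active → error: {Error, Queued, Cancelled, Printing}.
States satisfying EF (active → error): {Paused, Error, Queued, Cancelled, Printing}.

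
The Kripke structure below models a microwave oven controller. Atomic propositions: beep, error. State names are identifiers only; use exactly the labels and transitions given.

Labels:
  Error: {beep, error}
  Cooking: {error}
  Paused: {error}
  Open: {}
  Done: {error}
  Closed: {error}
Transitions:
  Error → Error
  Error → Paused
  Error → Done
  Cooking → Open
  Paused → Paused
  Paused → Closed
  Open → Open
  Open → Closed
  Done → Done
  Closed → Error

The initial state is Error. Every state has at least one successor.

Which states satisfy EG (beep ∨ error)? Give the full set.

{Error, Paused, Done, Closed}

States satisfying beep ∨ error: {Error, Cooking, Paused, Done, Closed}.
States satisfying EG (beep ∨ error): {Error, Paused, Done, Closed}.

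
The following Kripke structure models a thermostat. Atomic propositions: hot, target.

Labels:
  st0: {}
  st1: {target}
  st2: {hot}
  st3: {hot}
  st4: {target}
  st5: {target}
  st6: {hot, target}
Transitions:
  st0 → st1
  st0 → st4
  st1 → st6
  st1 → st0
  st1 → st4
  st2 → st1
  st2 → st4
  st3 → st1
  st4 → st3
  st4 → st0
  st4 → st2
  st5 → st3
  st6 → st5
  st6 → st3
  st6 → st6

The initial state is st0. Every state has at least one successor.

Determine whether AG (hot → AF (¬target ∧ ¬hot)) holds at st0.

States satisfying hot → AF (¬target ∧ ¬hot): {st0, st1, st4, st5}.
States satisfying AG (hot → AF (¬target ∧ ¬hot)): ∅.
st2 is reachable from st0 and violates hot → AF (¬target ∧ ¬hot), so AG fails at st0.
st0 ∉ Sat(AG (hot → AF (¬target ∧ ¬hot))).

Does not hold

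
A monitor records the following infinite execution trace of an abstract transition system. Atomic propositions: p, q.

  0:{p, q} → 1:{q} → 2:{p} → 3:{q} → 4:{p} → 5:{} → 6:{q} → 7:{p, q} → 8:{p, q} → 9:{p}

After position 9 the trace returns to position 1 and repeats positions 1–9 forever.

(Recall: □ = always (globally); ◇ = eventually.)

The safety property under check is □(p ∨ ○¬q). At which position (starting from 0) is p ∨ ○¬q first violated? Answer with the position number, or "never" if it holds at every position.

5

Check p ∨ ○¬q at each position in order: 0 ✓, 1 ✓, 2 ✓, 3 ✓, 4 ✓.
At position 5 the labels are {} and the next position 6 has {q}, so p ∨ ○¬q is false there. This is the first violation.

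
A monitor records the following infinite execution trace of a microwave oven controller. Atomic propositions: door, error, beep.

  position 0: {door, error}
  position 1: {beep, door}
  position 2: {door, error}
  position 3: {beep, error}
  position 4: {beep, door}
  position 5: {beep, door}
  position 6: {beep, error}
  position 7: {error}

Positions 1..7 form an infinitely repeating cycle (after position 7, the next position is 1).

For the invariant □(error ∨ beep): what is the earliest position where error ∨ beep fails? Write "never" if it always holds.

error ∨ beep holds at every position 0..7, and those are all the positions the trace ever visits, so the invariant □(error ∨ beep) is never violated.

never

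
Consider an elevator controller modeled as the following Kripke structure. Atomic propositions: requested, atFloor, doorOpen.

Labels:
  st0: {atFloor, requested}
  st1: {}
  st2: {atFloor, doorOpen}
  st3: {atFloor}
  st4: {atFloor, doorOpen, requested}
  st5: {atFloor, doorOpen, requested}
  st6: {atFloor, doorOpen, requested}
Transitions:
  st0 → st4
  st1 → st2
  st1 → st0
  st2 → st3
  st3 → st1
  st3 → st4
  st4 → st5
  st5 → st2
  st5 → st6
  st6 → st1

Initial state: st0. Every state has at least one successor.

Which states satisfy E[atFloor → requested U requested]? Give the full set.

{st0, st1, st4, st5, st6}

States satisfying atFloor → requested: {st0, st1, st4, st5, st6}.
States satisfying requested: {st0, st4, st5, st6}.
States satisfying E[atFloor → requested U requested]: {st0, st1, st4, st5, st6}.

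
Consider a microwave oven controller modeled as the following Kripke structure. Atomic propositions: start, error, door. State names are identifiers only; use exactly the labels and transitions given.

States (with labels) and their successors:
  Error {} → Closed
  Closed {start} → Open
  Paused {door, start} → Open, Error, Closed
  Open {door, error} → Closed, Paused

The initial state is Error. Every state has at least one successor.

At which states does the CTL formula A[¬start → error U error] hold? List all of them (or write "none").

States satisfying ¬start → error: {Closed, Paused, Open}.
States satisfying error: {Open}.
States satisfying A[¬start → error U error]: {Closed, Open}.

{Closed, Open}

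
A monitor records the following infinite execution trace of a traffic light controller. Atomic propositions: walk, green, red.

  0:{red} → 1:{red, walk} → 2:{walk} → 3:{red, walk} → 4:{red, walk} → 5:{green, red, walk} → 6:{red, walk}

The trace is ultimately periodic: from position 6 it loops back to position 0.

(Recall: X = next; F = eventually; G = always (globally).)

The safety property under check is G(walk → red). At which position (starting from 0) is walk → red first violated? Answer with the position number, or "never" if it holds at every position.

Check walk → red at each position in order: 0 ✓, 1 ✓.
At position 2 the labels are {walk}, so walk → red is false there. This is the first violation.

2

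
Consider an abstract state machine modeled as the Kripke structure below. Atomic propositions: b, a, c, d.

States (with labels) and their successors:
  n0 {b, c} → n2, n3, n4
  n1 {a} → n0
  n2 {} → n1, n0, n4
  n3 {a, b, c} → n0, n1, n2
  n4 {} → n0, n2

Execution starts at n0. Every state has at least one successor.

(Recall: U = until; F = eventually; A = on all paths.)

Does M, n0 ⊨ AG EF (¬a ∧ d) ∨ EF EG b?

Yes

States satisfying EF (¬a ∧ d): ∅.
States satisfying AG EF (¬a ∧ d): ∅.
States satisfying EG b: {n0, n3}.
States satisfying EF EG b: {n0, n1, n2, n3, n4}.
States satisfying AG EF (¬a ∧ d) ∨ EF EG b: {n0, n1, n2, n3, n4}.
n0 ∈ Sat(AG EF (¬a ∧ d) ∨ EF EG b).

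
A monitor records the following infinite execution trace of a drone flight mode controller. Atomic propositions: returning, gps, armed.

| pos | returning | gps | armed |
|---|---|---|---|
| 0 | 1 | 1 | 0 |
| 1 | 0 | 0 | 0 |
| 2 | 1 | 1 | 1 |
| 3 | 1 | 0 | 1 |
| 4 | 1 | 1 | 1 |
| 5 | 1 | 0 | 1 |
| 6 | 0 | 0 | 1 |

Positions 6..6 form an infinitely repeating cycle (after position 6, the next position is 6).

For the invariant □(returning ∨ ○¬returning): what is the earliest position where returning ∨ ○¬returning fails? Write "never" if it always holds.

Check returning ∨ ○¬returning at each position in order: 0 ✓.
At position 1 the labels are {} and the next position 2 has {armed, gps, returning}, so returning ∨ ○¬returning is false there. This is the first violation.

1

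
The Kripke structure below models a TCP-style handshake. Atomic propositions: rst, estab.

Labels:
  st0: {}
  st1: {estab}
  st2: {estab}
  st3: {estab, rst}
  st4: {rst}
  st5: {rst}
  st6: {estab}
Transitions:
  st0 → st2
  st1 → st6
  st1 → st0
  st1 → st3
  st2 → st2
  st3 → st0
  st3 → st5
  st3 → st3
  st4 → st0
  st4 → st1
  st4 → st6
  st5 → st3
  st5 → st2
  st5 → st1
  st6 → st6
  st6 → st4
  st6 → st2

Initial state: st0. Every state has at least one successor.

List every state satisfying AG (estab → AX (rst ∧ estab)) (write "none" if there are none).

none

States satisfying estab → AX (rst ∧ estab): {st0, st4, st5}.
States satisfying AG (estab → AX (rst ∧ estab)): ∅.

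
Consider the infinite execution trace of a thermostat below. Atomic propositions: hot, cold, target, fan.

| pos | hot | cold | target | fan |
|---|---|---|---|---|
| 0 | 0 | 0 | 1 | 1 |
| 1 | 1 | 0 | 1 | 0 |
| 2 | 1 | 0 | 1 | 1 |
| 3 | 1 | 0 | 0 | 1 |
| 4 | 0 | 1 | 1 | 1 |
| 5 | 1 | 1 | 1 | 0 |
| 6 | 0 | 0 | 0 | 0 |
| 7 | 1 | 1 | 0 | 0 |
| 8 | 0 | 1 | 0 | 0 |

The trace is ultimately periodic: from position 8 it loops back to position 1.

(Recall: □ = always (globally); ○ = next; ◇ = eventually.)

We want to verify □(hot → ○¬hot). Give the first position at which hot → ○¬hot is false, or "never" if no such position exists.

Check hot → ○¬hot at each position in order: 0 ✓.
At position 1 the labels are {hot, target} and the next position 2 has {fan, hot, target}, so hot → ○¬hot is false there. This is the first violation.

1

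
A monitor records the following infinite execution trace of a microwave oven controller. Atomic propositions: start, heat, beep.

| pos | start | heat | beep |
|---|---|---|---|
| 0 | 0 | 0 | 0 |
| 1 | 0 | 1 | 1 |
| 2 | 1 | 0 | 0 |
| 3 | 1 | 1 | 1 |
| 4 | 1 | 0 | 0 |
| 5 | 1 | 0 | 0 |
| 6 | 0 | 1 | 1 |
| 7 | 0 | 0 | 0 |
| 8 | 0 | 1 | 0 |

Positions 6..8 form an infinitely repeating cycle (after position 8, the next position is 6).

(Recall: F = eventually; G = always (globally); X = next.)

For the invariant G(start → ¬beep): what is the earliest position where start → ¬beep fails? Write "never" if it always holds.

3

Check start → ¬beep at each position in order: 0 ✓, 1 ✓, 2 ✓.
At position 3 the labels are {beep, heat, start}, so start → ¬beep is false there. This is the first violation.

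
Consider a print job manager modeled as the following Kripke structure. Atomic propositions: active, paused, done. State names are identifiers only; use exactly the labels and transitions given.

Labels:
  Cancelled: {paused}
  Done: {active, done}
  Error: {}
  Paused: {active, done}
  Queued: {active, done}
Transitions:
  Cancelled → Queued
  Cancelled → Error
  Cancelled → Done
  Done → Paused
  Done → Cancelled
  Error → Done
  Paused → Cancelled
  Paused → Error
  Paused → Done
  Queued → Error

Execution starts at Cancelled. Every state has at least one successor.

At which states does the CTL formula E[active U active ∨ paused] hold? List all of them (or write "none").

{Cancelled, Done, Paused, Queued}

States satisfying active: {Done, Paused, Queued}.
States satisfying active ∨ paused: {Cancelled, Done, Paused, Queued}.
States satisfying E[active U active ∨ paused]: {Cancelled, Done, Paused, Queued}.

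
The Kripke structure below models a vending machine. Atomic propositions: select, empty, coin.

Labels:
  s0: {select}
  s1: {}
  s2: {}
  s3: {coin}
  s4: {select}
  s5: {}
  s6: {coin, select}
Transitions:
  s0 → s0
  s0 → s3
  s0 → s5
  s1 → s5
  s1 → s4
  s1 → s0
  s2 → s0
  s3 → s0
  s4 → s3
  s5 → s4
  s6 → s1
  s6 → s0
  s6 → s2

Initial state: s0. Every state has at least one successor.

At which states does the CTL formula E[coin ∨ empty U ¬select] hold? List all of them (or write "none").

States satisfying coin ∨ empty: {s3, s6}.
States satisfying ¬select: {s1, s2, s3, s5}.
States satisfying E[coin ∨ empty U ¬select]: {s1, s2, s3, s5, s6}.

{s1, s2, s3, s5, s6}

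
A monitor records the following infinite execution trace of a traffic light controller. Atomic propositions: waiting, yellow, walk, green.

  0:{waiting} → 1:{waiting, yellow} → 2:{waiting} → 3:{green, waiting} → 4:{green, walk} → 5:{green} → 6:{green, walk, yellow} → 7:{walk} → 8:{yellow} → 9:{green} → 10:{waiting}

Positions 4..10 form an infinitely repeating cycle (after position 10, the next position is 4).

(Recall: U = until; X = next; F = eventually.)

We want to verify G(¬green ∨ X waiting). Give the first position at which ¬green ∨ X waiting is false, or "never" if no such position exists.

3

Check ¬green ∨ X waiting at each position in order: 0 ✓, 1 ✓, 2 ✓.
At position 3 the labels are {green, waiting} and the next position 4 has {green, walk}, so ¬green ∨ X waiting is false there. This is the first violation.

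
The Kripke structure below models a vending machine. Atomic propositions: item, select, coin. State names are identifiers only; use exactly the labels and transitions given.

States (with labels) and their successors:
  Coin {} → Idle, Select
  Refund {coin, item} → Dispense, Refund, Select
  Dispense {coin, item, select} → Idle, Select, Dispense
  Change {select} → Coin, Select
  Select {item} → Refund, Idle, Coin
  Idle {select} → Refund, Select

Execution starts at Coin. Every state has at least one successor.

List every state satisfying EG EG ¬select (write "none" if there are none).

States satisfying EG ¬select: {Coin, Refund, Select}.
States satisfying EG EG ¬select: {Coin, Refund, Select}.

{Coin, Refund, Select}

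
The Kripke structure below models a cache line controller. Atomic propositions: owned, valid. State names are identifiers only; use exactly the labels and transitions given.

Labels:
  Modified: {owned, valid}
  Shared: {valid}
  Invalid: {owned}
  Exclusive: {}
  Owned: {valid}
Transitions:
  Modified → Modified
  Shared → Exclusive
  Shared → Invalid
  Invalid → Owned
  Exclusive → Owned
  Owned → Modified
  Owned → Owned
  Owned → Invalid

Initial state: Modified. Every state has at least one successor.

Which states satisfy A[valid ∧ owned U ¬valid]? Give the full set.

{Invalid, Exclusive}

States satisfying valid ∧ owned: {Modified}.
States satisfying ¬valid: {Invalid, Exclusive}.
States satisfying A[valid ∧ owned U ¬valid]: {Invalid, Exclusive}.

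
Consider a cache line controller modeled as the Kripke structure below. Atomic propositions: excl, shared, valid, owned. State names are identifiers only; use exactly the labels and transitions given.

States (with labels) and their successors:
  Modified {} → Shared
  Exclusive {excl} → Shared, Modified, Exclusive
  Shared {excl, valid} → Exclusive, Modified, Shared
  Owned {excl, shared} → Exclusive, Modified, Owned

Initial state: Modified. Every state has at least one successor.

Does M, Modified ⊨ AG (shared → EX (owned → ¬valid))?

Holds

States satisfying shared → EX (owned → ¬valid): {Modified, Exclusive, Shared, Owned}.
States satisfying AG (shared → EX (owned → ¬valid)): {Modified, Exclusive, Shared, Owned}.
Every state reachable from Modified satisfies shared → EX (owned → ¬valid).
Modified ∈ Sat(AG (shared → EX (owned → ¬valid))).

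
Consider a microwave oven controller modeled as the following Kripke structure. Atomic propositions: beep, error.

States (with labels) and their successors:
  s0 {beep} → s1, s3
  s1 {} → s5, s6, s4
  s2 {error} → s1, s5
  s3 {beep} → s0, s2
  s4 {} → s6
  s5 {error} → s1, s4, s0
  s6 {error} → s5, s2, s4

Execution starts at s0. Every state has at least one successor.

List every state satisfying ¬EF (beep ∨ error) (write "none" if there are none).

none

States satisfying beep ∨ error: {s0, s2, s3, s5, s6}.
States satisfying EF (beep ∨ error): {s0, s1, s2, s3, s4, s5, s6}.
States satisfying ¬EF (beep ∨ error): ∅.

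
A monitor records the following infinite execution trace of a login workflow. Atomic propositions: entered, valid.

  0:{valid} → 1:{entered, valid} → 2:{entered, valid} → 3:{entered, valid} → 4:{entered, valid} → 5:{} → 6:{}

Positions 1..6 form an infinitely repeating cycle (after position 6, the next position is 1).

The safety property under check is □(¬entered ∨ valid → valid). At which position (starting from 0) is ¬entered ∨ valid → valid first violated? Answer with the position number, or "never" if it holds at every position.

5

Check ¬entered ∨ valid → valid at each position in order: 0 ✓, 1 ✓, 2 ✓, 3 ✓, 4 ✓.
At position 5 the labels are {}, so ¬entered ∨ valid → valid is false there. This is the first violation.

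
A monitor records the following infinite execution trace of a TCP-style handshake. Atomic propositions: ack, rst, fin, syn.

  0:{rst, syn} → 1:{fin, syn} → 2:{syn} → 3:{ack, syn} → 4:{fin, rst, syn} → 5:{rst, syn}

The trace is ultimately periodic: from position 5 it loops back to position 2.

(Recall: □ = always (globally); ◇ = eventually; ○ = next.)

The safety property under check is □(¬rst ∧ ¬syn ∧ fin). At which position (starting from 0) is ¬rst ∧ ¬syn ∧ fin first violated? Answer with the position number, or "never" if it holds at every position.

At position 0 the labels are {rst, syn}, so ¬rst ∧ ¬syn ∧ fin is false there. This is the first violation.

0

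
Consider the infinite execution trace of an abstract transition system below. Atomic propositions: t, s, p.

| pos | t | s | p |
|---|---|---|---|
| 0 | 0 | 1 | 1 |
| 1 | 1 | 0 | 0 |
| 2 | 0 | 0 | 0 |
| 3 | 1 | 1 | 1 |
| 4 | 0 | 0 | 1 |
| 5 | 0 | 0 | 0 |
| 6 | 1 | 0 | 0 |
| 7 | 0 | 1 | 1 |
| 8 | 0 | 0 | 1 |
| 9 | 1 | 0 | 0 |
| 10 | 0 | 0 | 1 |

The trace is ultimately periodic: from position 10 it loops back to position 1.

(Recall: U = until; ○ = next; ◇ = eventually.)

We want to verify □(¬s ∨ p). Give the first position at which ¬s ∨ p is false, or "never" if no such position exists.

¬s ∨ p holds at every position 0..10, and those are all the positions the trace ever visits, so the invariant □(¬s ∨ p) is never violated.

never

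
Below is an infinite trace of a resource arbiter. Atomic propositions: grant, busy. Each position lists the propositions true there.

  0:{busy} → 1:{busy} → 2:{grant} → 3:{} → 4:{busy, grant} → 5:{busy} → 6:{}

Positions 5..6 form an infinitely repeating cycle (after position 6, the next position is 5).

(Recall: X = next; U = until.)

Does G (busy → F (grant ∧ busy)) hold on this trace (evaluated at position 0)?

busy → F (grant ∧ busy) must hold at every position from 0 onward. It fails at position 5, so G (busy → F (grant ∧ busy)) is false.
Positions where busy holds: 0, 1, 4, 5.
Check F (grant ∧ busy) at each: 0→ok, 1→ok, 4→ok, 5→fails.

Does not hold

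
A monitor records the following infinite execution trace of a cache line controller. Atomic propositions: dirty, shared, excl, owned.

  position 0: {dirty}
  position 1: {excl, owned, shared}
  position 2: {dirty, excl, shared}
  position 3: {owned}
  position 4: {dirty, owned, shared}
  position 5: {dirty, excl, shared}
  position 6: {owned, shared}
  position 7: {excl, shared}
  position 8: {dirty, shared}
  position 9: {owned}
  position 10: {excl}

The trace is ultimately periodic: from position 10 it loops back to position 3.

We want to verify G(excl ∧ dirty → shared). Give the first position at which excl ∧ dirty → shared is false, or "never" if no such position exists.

never

excl ∧ dirty → shared holds at every position 0..10, and those are all the positions the trace ever visits, so the invariant G(excl ∧ dirty → shared) is never violated.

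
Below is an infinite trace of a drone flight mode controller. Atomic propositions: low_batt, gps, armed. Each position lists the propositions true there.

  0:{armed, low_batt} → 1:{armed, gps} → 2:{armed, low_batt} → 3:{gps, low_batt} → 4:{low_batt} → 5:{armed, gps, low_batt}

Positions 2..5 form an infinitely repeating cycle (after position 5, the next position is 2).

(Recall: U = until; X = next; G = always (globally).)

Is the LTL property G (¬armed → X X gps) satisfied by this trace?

¬armed → X X gps must hold at every position from 0 onward. It fails at position 4, so G (¬armed → X X gps) is false.
Positions where ¬armed holds: 3, 4.
Check X X gps at each: 3→ok, 4→fails.

Violated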